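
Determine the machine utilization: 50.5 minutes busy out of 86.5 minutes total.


Utilization = busy / total × 100
= 50.5 / 86.5 × 100
= 58.4%


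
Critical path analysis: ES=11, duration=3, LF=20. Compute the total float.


EF = ES + duration = 11 + 3 = 14
LS = LF - duration = 20 - 3 = 17
Total Float = LF - EF = 20 - 14
(or LS - ES = 17 - 11)
= 6


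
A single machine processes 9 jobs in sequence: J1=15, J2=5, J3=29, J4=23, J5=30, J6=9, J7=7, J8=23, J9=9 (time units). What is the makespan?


Sequential makespan: sum all processing times
= 15 + 5 + 29 + 23 + 30 + 9 + 7 + 23 + 9
= 150 time units


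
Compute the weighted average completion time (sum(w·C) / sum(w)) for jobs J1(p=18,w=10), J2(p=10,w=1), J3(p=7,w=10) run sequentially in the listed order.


Completion times:
  J1: C=18, w×C=10×18=180
  J2: C=28, w×C=1×28=28
  J3: C=35, w×C=10×35=350
Sum w×C = 558
Sum w = 21
Weighted avg = 558/21
= 26.57


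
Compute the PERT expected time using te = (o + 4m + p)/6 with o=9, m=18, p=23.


te = (o + 4m + p) / 6
= (9 + 4×18 + 23) / 6
= (9 + 72 + 23) / 6
= 104 / 6
= 17.33


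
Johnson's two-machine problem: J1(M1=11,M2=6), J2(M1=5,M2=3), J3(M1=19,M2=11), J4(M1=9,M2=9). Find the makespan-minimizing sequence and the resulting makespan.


Johnson's rule:
Group 1 (M1≤M2, sort by M1): ['J4']
Group 2 (M1>M2, sort desc M2): ['J3', 'J1', 'J2']
Sequence: J4 → J3 → J1 → J2
Makespan calculation:
  J4: M1 done=9, M2 done=18
  J3: M1 done=28, M2 done=39
  J1: M1 done=39, M2 done=45
  J2: M1 done=44, M2 done=48
= Sequence: J4 → J3 → J1 → J2, Makespan: 48


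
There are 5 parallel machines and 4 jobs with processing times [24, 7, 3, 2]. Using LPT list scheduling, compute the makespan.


Jobs (LPT sorted): [24, 7, 3, 2]
Machines: 5
  J=24 → Machine 1 (load: 0+24=24)
  J=7 → Machine 2 (load: 0+7=7)
  J=3 → Machine 3 (load: 0+3=3)
  J=2 → Machine 4 (load: 0+2=2)
Machine loads: [24, 7, 3, 2, 0]
Makespan = max = 24 time units


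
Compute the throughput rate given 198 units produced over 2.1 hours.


Throughput = units / time
= 198 / 2.1
= 94.3 units/hour


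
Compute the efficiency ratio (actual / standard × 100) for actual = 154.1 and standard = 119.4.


Efficiency = (actual / standard) × 100
= (154.1 / 119.4) × 100
= 129.1%


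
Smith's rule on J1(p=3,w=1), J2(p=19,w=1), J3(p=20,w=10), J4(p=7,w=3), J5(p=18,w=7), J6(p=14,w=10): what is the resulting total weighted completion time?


WSPT order (by p/w): J6 → J3 → J4 → J5 → J1 → J2
  J6: C=14, w·C=10×14=140
  J3: C=34, w·C=10×34=340
  J4: C=41, w·C=3×41=123
  J5: C=59, w·C=7×59=413
  J1: C=62, w·C=1×62=62
  J2: C=81, w·C=1×81=81
Σ w·C = 1159
= 1159


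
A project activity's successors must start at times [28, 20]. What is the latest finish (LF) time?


LF = min of all successor start times
Successors start at: [28, 20]
LF = min(28, 20)
= 20


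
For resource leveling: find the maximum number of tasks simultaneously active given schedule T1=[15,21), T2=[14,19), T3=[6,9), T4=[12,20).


Check each time point for overlaps:
  t=15: 3 tasks active (T1, T2, T4)
Max concurrent = 3


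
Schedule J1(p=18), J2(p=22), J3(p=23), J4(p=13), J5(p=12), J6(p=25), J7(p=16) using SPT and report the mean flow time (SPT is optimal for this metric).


SPT order: J5 → J4 → J7 → J1 → J2 → J3 → J6
Completion times:
  J5: C=12
  J4: C=25
  J7: C=41
  J1: C=59
  J2: C=81
  J3: C=104
  J6: C=129
Sum = 451, n = 7
Mean flow = 451/7
= 64.43


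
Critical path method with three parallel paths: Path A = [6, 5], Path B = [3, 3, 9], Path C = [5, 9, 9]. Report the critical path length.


Path A: 6 + 5 = 11
Path B: 3 + 3 + 9 = 15
Path C: 5 + 9 + 9 = 23
Critical path = longest = max(11, 15, 23)
= 23 (Path C)


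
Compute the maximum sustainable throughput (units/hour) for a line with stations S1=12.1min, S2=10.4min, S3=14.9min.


Bottleneck = longest station time
Station times: [12.1, 10.4, 14.9]
Max = 14.9 min
Rate = 60 / 14.9
= 4.03 units/hour (bottleneck: 14.9min)


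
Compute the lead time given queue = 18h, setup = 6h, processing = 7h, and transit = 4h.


Lead time = queue + setup + processing + transit
= 18 + 6 + 7 + 4
= 35 hours


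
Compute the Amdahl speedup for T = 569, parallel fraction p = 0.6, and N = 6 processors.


Amdahl's law: T_p = T × ((1-p) + p/N)
= 569 × ((1-0.6) + 0.6/6)
= 569 × (0.40 + 0.1000)
= 569 × 0.5000
= 284.50
Speedup = 569/284.50
= 2.00×


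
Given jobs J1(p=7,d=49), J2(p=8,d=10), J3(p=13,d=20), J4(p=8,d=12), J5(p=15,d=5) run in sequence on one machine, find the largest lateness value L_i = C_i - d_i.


Lateness per job (L = C - d):
  J1: C=7, d=49, L=-42
  J2: C=15, d=10, L=5
  J3: C=28, d=20, L=8
  J4: C=36, d=12, L=24
  J5: C=51, d=5, L=46
Lmax = max(-42, 5, 8, 24, 46)
= 46


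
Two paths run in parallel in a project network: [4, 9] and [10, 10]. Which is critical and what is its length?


Path A: 4 + 9 = 13
Path B: 10 + 10 = 20
Critical path = longest = max(13, 20)
= 20 (Path B)


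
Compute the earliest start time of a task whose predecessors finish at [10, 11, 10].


ES = max of all predecessor completion times
Predecessors: [10, 11, 10]
ES = max(10, 11, 10)
= 11


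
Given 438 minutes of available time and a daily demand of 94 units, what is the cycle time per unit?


Cycle time = available time / demand
= 438 / 94
= 4.66 min/unit


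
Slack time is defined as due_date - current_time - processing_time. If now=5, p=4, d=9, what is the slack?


Slack = due - current_time - processing
= 9 - 5 - 4
= 0


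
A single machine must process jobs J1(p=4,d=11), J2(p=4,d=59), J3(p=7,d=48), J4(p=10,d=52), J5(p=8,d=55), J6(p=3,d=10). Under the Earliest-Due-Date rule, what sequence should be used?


EDD: sort by earliest due date
  J6: d=10, p=3
  J1: d=11, p=4
  J3: d=48, p=7
  J4: d=52, p=10
  J5: d=55, p=8
  J2: d=59, p=4
Order: J6 → J1 → J3 → J4 → J5 → J2


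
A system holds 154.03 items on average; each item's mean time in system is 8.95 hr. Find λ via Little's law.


Little's law: L = λW → λ = L / W
= 154.03 / 8.95
= 17.21 per hour


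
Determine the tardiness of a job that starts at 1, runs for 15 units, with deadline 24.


Completion = start + processing = 1 + 15 = 16
Tardiness = max(0, C - d) = max(0, 16 - 24)
= max(0, -8)
= 0


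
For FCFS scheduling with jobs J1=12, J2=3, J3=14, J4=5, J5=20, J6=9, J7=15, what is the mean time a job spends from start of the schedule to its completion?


Completion times:
  J1: completes at 12
  J2: completes at 15
  J3: completes at 29
  J4: completes at 34
  J5: completes at 54
  J6: completes at 63
  J7: completes at 78
Sum = 285
Average = 285/7
= 40.71


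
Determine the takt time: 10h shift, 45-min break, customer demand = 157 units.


Available = 10×60 - 45 = 555 min
Takt time = 555 / 157
= 3.54 min/unit


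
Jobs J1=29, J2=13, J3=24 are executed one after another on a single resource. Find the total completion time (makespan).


Sequential makespan: sum all processing times
= 29 + 13 + 24
= 66 time units


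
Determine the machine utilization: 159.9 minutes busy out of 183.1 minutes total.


Utilization = busy / total × 100
= 159.9 / 183.1 × 100
= 87.3%


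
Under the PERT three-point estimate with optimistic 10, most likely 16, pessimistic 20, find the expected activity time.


te = (o + 4m + p) / 6
= (10 + 4×16 + 20) / 6
= (10 + 64 + 20) / 6
= 94 / 6
= 15.67


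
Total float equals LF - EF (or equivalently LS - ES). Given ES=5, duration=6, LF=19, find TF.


EF = ES + duration = 5 + 6 = 11
LS = LF - duration = 19 - 6 = 13
Total Float = LF - EF = 19 - 11
(or LS - ES = 13 - 5)
= 8


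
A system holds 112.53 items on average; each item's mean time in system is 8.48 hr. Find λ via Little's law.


Little's law: L = λW → λ = L / W
= 112.53 / 8.48
= 13.27 per hour


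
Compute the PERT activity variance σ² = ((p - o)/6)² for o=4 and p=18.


σ² = ((p - o) / 6)² = (p - o)² / 36
= (18 - 4)² / 36
= 14² / 36
= 196 / 36
= 5.4444


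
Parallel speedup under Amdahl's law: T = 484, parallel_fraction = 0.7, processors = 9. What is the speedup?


Amdahl's law: T_p = T × ((1-p) + p/N)
= 484 × ((1-0.7) + 0.7/9)
= 484 × (0.30 + 0.0778)
= 484 × 0.3778
= 182.84
Speedup = 484/182.84
= 2.65×


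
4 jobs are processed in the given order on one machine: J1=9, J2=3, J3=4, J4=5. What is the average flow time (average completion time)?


Completion times:
  J1: completes at 9
  J2: completes at 12
  J3: completes at 16
  J4: completes at 21
Sum = 58
Average = 58/4
= 14.50


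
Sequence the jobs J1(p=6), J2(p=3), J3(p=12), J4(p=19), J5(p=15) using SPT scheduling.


SPT: sort by shortest processing time
  J2: p=3
  J1: p=6
  J3: p=12
  J5: p=15
  J4: p=19
Order: J2 → J1 → J3 → J5 → J4


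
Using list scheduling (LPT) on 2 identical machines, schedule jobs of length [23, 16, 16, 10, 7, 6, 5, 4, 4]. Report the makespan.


Jobs (LPT sorted): [23, 16, 16, 10, 7, 6, 5, 4, 4]
Machines: 2
  J=23 → Machine 1 (load: 0+23=23)
  J=16 → Machine 2 (load: 0+16=16)
  J=16 → Machine 2 (load: 16+16=32)
  J=10 → Machine 1 (load: 23+10=33)
  J=7 → Machine 2 (load: 32+7=39)
  J=6 → Machine 1 (load: 33+6=39)
  J=5 → Machine 1 (load: 39+5=44)
  J=4 → Machine 2 (load: 39+4=43)
  J=4 → Machine 2 (load: 43+4=47)
Machine loads: [44, 47]
Makespan = max = 47 time units


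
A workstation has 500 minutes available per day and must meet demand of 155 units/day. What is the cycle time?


Cycle time = available time / demand
= 500 / 155
= 3.23 min/unit


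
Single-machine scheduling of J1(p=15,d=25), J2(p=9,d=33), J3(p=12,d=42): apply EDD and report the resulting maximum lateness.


EDD order: J1 → J2 → J3
Completion and lateness:
  J1: C=15, d=25, L=15-25=-10
  J2: C=24, d=33, L=24-33=-9
  J3: C=36, d=42, L=36-42=-6
Lmax = max(-10, -9, -6)
= -6


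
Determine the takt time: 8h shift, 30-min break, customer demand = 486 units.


Available = 8×60 - 30 = 450 min
Takt time = 450 / 486
= 0.93 min/unit


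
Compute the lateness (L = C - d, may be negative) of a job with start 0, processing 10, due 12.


Completion = 0 + 10 = 10
Lateness = C - d = 10 - 12
= -2


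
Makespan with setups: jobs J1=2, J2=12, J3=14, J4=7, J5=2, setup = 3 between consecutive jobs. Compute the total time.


Makespan = Σ processing + (n-1) × setup
= (2 + 12 + 14 + 7 + 2) + (5-1)×3
= 37 + 12
= 49 time units


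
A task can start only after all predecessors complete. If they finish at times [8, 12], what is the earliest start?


ES = max of all predecessor completion times
Predecessors: [8, 12]
ES = max(8, 12)
= 12


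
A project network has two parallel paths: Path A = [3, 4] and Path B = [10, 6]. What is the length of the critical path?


Path A: 3 + 4 = 7
Path B: 10 + 6 = 16
Critical path = longest = max(7, 16)
= 16 (Path B)


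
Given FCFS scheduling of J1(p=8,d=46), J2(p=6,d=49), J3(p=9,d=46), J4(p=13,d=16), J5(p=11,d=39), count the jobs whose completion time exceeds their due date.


Completion vs due date:
  J1: C=8, d=46 → on time
  J2: C=14, d=49 → on time
  J3: C=23, d=46 → on time
  J4: C=36, d=16 → TARDY
  J5: C=47, d=39 → TARDY
Tardy jobs: J4, J5
Count = 2


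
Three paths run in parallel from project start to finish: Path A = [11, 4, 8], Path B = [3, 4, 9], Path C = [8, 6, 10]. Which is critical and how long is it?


Path A: 11 + 4 + 8 = 23
Path B: 3 + 4 + 9 = 16
Path C: 8 + 6 + 10 = 24
Critical path = longest = max(23, 16, 24)
= 24 (Path C)


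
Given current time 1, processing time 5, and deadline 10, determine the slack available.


Slack = due - current_time - processing
= 10 - 1 - 5
= 4


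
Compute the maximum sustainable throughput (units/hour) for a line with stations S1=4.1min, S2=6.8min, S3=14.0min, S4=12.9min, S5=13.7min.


Bottleneck = longest station time
Station times: [4.1, 6.8, 14.0, 12.9, 13.7]
Max = 14.0 min
Rate = 60 / 14.0
= 4.29 units/hour (bottleneck: 14.0min)


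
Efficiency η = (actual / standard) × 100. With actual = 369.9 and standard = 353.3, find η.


Efficiency = (actual / standard) × 100
= (369.9 / 353.3) × 100
= 104.7%


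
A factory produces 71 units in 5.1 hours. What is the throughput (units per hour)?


Throughput = units / time
= 71 / 5.1
= 13.9 units/hour


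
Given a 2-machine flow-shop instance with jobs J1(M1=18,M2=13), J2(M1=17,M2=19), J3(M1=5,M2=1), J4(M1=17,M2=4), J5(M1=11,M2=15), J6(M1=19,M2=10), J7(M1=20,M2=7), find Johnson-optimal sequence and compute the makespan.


Johnson's rule:
Group 1 (M1≤M2, sort by M1): ['J5', 'J2']
Group 2 (M1>M2, sort desc M2): ['J1', 'J6', 'J7', 'J4', 'J3']
Sequence: J5 → J2 → J1 → J6 → J7 → J4 → J3
Makespan calculation:
  J5: M1 done=11, M2 done=26
  J2: M1 done=28, M2 done=47
  J1: M1 done=46, M2 done=60
  J6: M1 done=65, M2 done=75
  J7: M1 done=85, M2 done=92
  J4: M1 done=102, M2 done=106
  J3: M1 done=107, M2 done=108
= Sequence: J5 → J2 → J1 → J6 → J7 → J4 → J3, Makespan: 108


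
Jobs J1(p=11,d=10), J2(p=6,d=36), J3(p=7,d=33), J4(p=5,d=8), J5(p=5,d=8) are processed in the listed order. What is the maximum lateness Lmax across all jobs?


Lateness per job (L = C - d):
  J1: C=11, d=10, L=1
  J2: C=17, d=36, L=-19
  J3: C=24, d=33, L=-9
  J4: C=29, d=8, L=21
  J5: C=34, d=8, L=26
Lmax = max(1, -19, -9, 21, 26)
= 26


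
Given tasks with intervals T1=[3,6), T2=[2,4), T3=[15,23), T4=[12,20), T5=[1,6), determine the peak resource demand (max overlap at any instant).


Check each time point for overlaps:
  t=3: 3 tasks active (T1, T2, T5)
Max concurrent = 3


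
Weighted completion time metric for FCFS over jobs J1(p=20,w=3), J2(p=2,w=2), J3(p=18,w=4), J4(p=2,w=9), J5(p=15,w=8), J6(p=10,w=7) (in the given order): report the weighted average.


Completion times:
  J1: C=20, w×C=3×20=60
  J2: C=22, w×C=2×22=44
  J3: C=40, w×C=4×40=160
  J4: C=42, w×C=9×42=378
  J5: C=57, w×C=8×57=456
  J6: C=67, w×C=7×67=469
Sum w×C = 1567
Sum w = 33
Weighted avg = 1567/33
= 47.48


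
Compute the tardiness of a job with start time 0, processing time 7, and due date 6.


Completion = start + processing = 0 + 7 = 7
Tardiness = max(0, C - d) = max(0, 7 - 6)
= max(0, 1)
= 1


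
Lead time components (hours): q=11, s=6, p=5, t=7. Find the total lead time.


Lead time = queue + setup + processing + transit
= 11 + 6 + 5 + 7
= 29 hours


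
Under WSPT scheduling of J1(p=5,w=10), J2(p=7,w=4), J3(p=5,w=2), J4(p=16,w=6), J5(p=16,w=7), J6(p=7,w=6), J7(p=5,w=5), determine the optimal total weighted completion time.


WSPT order (by p/w): J1 → J7 → J6 → J2 → J5 → J3 → J4
  J1: C=5, w·C=10×5=50
  J7: C=10, w·C=5×10=50
  J6: C=17, w·C=6×17=102
  J2: C=24, w·C=4×24=96
  J5: C=40, w·C=7×40=280
  J3: C=45, w·C=2×45=90
  J4: C=61, w·C=6×61=366
Σ w·C = 1034
= 1034


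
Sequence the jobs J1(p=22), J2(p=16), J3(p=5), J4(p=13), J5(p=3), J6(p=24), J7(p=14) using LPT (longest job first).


LPT: sort by longest processing time first
  J6: p=24
  J1: p=22
  J2: p=16
  J7: p=14
  J4: p=13
  J3: p=5
  J5: p=3
Order: J6 → J1 → J2 → J7 → J4 → J3 → J5


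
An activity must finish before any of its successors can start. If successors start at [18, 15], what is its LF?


LF = min of all successor start times
Successors start at: [18, 15]
LF = min(18, 15)
= 15


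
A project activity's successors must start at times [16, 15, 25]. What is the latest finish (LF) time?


LF = min of all successor start times
Successors start at: [16, 15, 25]
LF = min(16, 15, 25)
= 15


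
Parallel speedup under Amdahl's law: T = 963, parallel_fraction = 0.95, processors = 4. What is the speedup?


Amdahl's law: T_p = T × ((1-p) + p/N)
= 963 × ((1-0.95) + 0.95/4)
= 963 × (0.05 + 0.2375)
= 963 × 0.2875
= 276.86
Speedup = 963/276.86
= 3.48×


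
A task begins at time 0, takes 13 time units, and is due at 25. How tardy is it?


Completion = start + processing = 0 + 13 = 13
Tardiness = max(0, C - d) = max(0, 13 - 25)
= max(0, -12)
= 0


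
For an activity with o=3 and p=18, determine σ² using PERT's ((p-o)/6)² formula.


σ² = ((p - o) / 6)² = (p - o)² / 36
= (18 - 3)² / 36
= 15² / 36
= 225 / 36
= 6.2500


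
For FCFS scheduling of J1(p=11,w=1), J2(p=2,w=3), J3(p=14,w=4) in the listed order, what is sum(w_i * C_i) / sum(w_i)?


Completion times:
  J1: C=11, w×C=1×11=11
  J2: C=13, w×C=3×13=39
  J3: C=27, w×C=4×27=108
Sum w×C = 158
Sum w = 8
Weighted avg = 158/8
= 19.75


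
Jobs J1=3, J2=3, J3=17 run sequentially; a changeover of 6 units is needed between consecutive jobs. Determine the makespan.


Makespan = Σ processing + (n-1) × setup
= (3 + 3 + 17) + (3-1)×6
= 23 + 12
= 35 time units


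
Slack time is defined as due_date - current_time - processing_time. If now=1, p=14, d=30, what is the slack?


Slack = due - current_time - processing
= 30 - 1 - 14
= 15


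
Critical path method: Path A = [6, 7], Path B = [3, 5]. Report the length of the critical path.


Path A: 6 + 7 = 13
Path B: 3 + 5 = 8
Critical path = longest = max(13, 8)
= 13 (Path A)


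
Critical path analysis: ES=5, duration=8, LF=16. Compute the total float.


EF = ES + duration = 5 + 8 = 13
LS = LF - duration = 16 - 8 = 8
Total Float = LF - EF = 16 - 13
(or LS - ES = 8 - 5)
= 3


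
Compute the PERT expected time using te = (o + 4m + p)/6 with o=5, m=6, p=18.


te = (o + 4m + p) / 6
= (5 + 4×6 + 18) / 6
= (5 + 24 + 18) / 6
= 47 / 6
= 7.83


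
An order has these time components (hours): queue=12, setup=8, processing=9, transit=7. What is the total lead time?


Lead time = queue + setup + processing + transit
= 12 + 8 + 9 + 7
= 36 hours


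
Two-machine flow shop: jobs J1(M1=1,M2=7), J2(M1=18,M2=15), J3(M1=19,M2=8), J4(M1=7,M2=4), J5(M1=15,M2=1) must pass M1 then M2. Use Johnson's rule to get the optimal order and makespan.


Johnson's rule:
Group 1 (M1≤M2, sort by M1): ['J1']
Group 2 (M1>M2, sort desc M2): ['J2', 'J3', 'J4', 'J5']
Sequence: J1 → J2 → J3 → J4 → J5
Makespan calculation:
  J1: M1 done=1, M2 done=8
  J2: M1 done=19, M2 done=34
  J3: M1 done=38, M2 done=46
  J4: M1 done=45, M2 done=50
  J5: M1 done=60, M2 done=61
= Sequence: J1 → J2 → J3 → J4 → J5, Makespan: 61


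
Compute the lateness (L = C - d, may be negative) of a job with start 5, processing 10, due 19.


Completion = 5 + 10 = 15
Lateness = C - d = 15 - 19
= -4


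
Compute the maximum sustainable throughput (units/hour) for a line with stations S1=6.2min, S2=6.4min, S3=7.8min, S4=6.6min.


Bottleneck = longest station time
Station times: [6.2, 6.4, 7.8, 6.6]
Max = 7.8 min
Rate = 60 / 7.8
= 7.69 units/hour (bottleneck: 7.8min)


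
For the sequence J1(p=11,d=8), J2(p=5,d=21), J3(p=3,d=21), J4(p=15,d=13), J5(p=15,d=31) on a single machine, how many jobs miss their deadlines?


Completion vs due date:
  J1: C=11, d=8 → TARDY
  J2: C=16, d=21 → on time
  J3: C=19, d=21 → on time
  J4: C=34, d=13 → TARDY
  J5: C=49, d=31 → TARDY
Tardy jobs: J1, J4, J5
Count = 3


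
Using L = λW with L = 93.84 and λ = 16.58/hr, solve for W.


Little's law: L = λW → W = L / λ
= 93.84 / 16.58
= 5.66 hours


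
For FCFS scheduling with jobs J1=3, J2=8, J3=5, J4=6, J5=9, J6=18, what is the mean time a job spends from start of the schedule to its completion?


Completion times:
  J1: completes at 3
  J2: completes at 11
  J3: completes at 16
  J4: completes at 22
  J5: completes at 31
  J6: completes at 49
Sum = 132
Average = 132/6
= 22.00


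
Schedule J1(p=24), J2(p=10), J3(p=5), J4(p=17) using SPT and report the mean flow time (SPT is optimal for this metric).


SPT order: J3 → J2 → J4 → J1
Completion times:
  J3: C=5
  J2: C=15
  J4: C=32
  J1: C=56
Sum = 108, n = 4
Mean flow = 108/4
= 27.00


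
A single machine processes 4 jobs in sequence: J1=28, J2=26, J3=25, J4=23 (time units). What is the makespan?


Sequential makespan: sum all processing times
= 28 + 26 + 25 + 23
= 102 time units


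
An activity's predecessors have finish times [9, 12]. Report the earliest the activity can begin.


ES = max of all predecessor completion times
Predecessors: [9, 12]
ES = max(9, 12)
= 12


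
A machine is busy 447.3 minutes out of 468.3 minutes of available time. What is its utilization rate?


Utilization = busy / total × 100
= 447.3 / 468.3 × 100
= 95.5%


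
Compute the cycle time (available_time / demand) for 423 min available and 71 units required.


Cycle time = available time / demand
= 423 / 71
= 5.96 min/unit


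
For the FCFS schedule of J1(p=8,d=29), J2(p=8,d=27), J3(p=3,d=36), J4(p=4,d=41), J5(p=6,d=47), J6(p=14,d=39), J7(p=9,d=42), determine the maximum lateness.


Lateness per job (L = C - d):
  J1: C=8, d=29, L=-21
  J2: C=16, d=27, L=-11
  J3: C=19, d=36, L=-17
  J4: C=23, d=41, L=-18
  J5: C=29, d=47, L=-18
  J6: C=43, d=39, L=4
  J7: C=52, d=42, L=10
Lmax = max(-21, -11, -17, -18, -18, 4, 10)
= 10


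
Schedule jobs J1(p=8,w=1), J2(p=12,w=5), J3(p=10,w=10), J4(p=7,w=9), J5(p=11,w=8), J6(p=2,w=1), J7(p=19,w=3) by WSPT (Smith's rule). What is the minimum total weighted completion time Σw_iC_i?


WSPT order (by p/w): J4 → J3 → J5 → J6 → J2 → J7 → J1
  J4: C=7, w·C=9×7=63
  J3: C=17, w·C=10×17=170
  J5: C=28, w·C=8×28=224
  J6: C=30, w·C=1×30=30
  J2: C=42, w·C=5×42=210
  J7: C=61, w·C=3×61=183
  J1: C=69, w·C=1×69=69
Σ w·C = 949
= 949


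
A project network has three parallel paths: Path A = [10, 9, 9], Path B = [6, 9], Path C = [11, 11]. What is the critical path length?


Path A: 10 + 9 + 9 = 28
Path B: 6 + 9 = 15
Path C: 11 + 11 = 22
Critical path = longest = max(28, 15, 22)
= 28 (Path A)


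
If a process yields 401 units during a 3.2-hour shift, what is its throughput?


Throughput = units / time
= 401 / 3.2
= 125.3 units/hour


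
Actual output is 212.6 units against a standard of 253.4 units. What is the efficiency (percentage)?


Efficiency = (actual / standard) × 100
= (212.6 / 253.4) × 100
= 83.9%


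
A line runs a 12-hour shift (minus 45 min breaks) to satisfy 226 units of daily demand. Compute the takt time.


Available = 12×60 - 45 = 675 min
Takt time = 675 / 226
= 2.99 min/unit


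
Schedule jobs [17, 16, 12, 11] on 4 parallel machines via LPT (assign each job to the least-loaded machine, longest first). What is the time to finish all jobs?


Jobs (LPT sorted): [17, 16, 12, 11]
Machines: 4
  J=17 → Machine 1 (load: 0+17=17)
  J=16 → Machine 2 (load: 0+16=16)
  J=12 → Machine 3 (load: 0+12=12)
  J=11 → Machine 4 (load: 0+11=11)
Machine loads: [17, 16, 12, 11]
Makespan = max = 17 time units


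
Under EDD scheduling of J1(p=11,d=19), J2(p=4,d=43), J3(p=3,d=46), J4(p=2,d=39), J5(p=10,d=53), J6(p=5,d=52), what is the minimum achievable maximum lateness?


EDD order: J1 → J4 → J2 → J3 → J6 → J5
Completion and lateness:
  J1: C=11, d=19, L=11-19=-8
  J4: C=13, d=39, L=13-39=-26
  J2: C=17, d=43, L=17-43=-26
  J3: C=20, d=46, L=20-46=-26
  J6: C=25, d=52, L=25-52=-27
  J5: C=35, d=53, L=35-53=-18
Lmax = max(-8, -26, -26, -26, -27, -18)
= -8


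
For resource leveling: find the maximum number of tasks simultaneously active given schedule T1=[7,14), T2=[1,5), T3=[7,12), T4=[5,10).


Check each time point for overlaps:
  t=7: 3 tasks active (T1, T3, T4)
Max concurrent = 3


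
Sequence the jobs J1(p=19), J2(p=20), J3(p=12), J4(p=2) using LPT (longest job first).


LPT: sort by longest processing time first
  J2: p=20
  J1: p=19
  J3: p=12
  J4: p=2
Order: J2 → J1 → J3 → J4


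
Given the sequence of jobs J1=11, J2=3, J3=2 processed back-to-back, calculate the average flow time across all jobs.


Completion times:
  J1: completes at 11
  J2: completes at 14
  J3: completes at 16
Sum = 41
Average = 41/3
= 13.67


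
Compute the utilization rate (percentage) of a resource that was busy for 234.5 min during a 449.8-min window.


Utilization = busy / total × 100
= 234.5 / 449.8 × 100
= 52.1%


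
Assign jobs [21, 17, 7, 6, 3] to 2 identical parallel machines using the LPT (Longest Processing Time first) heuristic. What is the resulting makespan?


Jobs (LPT sorted): [21, 17, 7, 6, 3]
Machines: 2
  J=21 → Machine 1 (load: 0+21=21)
  J=17 → Machine 2 (load: 0+17=17)
  J=7 → Machine 2 (load: 17+7=24)
  J=6 → Machine 1 (load: 21+6=27)
  J=3 → Machine 2 (load: 24+3=27)
Machine loads: [27, 27]
Makespan = max = 27 time units


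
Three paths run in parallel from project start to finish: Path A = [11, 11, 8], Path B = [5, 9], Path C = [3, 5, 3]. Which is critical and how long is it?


Path A: 11 + 11 + 8 = 30
Path B: 5 + 9 = 14
Path C: 3 + 5 + 3 = 11
Critical path = longest = max(30, 14, 11)
= 30 (Path A)


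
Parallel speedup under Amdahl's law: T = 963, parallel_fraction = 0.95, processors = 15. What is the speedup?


Amdahl's law: T_p = T × ((1-p) + p/N)
= 963 × ((1-0.95) + 0.95/15)
= 963 × (0.05 + 0.0633)
= 963 × 0.1133
= 109.14
Speedup = 963/109.14
= 8.82×


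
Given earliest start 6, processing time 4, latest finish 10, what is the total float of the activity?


EF = ES + duration = 6 + 4 = 10
LS = LF - duration = 10 - 4 = 6
Total Float = LF - EF = 10 - 10
(or LS - ES = 6 - 6)
= 0


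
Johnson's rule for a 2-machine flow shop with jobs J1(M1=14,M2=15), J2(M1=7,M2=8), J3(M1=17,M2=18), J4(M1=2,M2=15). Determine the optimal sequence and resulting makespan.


Johnson's rule:
Group 1 (M1≤M2, sort by M1): ['J4', 'J2', 'J1', 'J3']
Group 2 (M1>M2, sort desc M2): []
Sequence: J4 → J2 → J1 → J3
Makespan calculation:
  J4: M1 done=2, M2 done=17
  J2: M1 done=9, M2 done=25
  J1: M1 done=23, M2 done=40
  J3: M1 done=40, M2 done=58
= Sequence: J4 → J2 → J1 → J3, Makespan: 58


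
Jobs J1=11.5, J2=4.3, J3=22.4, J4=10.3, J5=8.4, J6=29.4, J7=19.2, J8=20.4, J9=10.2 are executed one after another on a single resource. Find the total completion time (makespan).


Sequential makespan: sum all processing times
= 11.5 + 4.3 + 22.4 + 10.3 + 8.4 + 29.4 + 19.2 + 20.4 + 10.2
= 136.1 time units


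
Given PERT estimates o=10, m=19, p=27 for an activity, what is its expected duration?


te = (o + 4m + p) / 6
= (10 + 4×19 + 27) / 6
= (10 + 76 + 27) / 6
= 113 / 6
= 18.83


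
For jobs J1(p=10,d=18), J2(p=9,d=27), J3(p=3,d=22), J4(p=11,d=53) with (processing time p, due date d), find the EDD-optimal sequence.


EDD: sort by earliest due date
  J1: d=18, p=10
  J3: d=22, p=3
  J2: d=27, p=9
  J4: d=53, p=11
Order: J1 → J3 → J2 → J4


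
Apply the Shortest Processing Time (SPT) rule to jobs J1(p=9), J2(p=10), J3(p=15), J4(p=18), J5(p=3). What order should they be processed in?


SPT: sort by shortest processing time
  J5: p=3
  J1: p=9
  J2: p=10
  J3: p=15
  J4: p=18
Order: J5 → J1 → J2 → J3 → J4


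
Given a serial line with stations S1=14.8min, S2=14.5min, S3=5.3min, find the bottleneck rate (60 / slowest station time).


Bottleneck = longest station time
Station times: [14.8, 14.5, 5.3]
Max = 14.8 min
Rate = 60 / 14.8
= 4.05 units/hour (bottleneck: 14.8min)


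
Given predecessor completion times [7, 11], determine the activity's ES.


ES = max of all predecessor completion times
Predecessors: [7, 11]
ES = max(7, 11)
= 11


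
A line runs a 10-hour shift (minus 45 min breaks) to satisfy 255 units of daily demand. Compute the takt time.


Available = 10×60 - 45 = 555 min
Takt time = 555 / 255
= 2.18 min/unit


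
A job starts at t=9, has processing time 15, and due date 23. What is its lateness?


Completion = 9 + 15 = 24
Lateness = C - d = 24 - 23
= 1


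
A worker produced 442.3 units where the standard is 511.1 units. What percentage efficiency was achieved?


Efficiency = (actual / standard) × 100
= (442.3 / 511.1) × 100
= 86.5%


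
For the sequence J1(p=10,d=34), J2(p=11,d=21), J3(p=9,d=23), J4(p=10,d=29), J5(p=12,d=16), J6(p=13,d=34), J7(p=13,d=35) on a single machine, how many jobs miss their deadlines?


Completion vs due date:
  J1: C=10, d=34 → on time
  J2: C=21, d=21 → on time
  J3: C=30, d=23 → TARDY
  J4: C=40, d=29 → TARDY
  J5: C=52, d=16 → TARDY
  J6: C=65, d=34 → TARDY
  J7: C=78, d=35 → TARDY
Tardy jobs: J3, J4, J5, J6, J7
Count = 5


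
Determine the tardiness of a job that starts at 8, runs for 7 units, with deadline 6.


Completion = start + processing = 8 + 7 = 15
Tardiness = max(0, C - d) = max(0, 15 - 6)
= max(0, 9)
= 9


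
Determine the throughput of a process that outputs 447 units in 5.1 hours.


Throughput = units / time
= 447 / 5.1
= 87.6 units/hour


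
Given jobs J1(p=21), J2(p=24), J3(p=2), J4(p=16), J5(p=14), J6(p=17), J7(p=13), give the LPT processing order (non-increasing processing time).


LPT: sort by longest processing time first
  J2: p=24
  J1: p=21
  J6: p=17
  J4: p=16
  J5: p=14
  J7: p=13
  J3: p=2
Order: J2 → J1 → J6 → J4 → J5 → J7 → J3


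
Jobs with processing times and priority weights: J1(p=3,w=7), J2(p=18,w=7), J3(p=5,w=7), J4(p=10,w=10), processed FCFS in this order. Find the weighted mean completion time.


Completion times:
  J1: C=3, w×C=7×3=21
  J2: C=21, w×C=7×21=147
  J3: C=26, w×C=7×26=182
  J4: C=36, w×C=10×36=360
Sum w×C = 710
Sum w = 31
Weighted avg = 710/31
= 22.90


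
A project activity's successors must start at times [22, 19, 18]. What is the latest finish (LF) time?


LF = min of all successor start times
Successors start at: [22, 19, 18]
LF = min(22, 19, 18)
= 18


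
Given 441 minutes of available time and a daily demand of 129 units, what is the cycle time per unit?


Cycle time = available time / demand
= 441 / 129
= 3.42 min/unit


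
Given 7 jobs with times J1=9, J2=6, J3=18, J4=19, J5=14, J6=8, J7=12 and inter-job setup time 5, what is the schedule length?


Makespan = Σ processing + (n-1) × setup
= (9 + 6 + 18 + 19 + 14 + 8 + 12) + (7-1)×5
= 86 + 30
= 116 time units


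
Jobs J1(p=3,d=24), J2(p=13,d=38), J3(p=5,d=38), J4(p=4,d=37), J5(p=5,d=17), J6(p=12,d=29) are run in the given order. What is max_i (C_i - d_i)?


Lateness per job (L = C - d):
  J1: C=3, d=24, L=-21
  J2: C=16, d=38, L=-22
  J3: C=21, d=38, L=-17
  J4: C=25, d=37, L=-12
  J5: C=30, d=17, L=13
  J6: C=42, d=29, L=13
Lmax = max(-21, -22, -17, -12, 13, 13)
= 13


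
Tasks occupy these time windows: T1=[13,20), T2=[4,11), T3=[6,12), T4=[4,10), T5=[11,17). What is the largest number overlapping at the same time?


Check each time point for overlaps:
  t=6: 3 tasks active (T2, T3, T4)
Max concurrent = 3


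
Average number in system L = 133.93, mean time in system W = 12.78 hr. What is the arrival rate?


Little's law: L = λW → λ = L / W
= 133.93 / 12.78
= 10.48 per hour


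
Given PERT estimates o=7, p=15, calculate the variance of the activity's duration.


σ² = ((p - o) / 6)² = (p - o)² / 36
= (15 - 7)² / 36
= 8² / 36
= 64 / 36
= 1.7778


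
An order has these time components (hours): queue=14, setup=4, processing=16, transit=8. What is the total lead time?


Lead time = queue + setup + processing + transit
= 14 + 4 + 16 + 8
= 42 hours


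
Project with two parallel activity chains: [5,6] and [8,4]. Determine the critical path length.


Path A: 5 + 6 = 11
Path B: 8 + 4 = 12
Critical path = longest = max(11, 12)
= 12 (Path B)


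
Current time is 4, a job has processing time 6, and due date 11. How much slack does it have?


Slack = due - current_time - processing
= 11 - 4 - 6
= 1


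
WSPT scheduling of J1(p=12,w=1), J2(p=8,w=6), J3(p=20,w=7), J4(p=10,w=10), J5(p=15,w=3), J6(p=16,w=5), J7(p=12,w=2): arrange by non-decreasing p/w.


WSPT (Smith's rule): sort by p/w ascending
  J4: p/w = 10/10 = 1.000
  J2: p/w = 8/6 = 1.333
  J3: p/w = 20/7 = 2.857
  J6: p/w = 16/5 = 3.200
  J5: p/w = 15/3 = 5.000
  J7: p/w = 12/2 = 6.000
  J1: p/w = 12/1 = 12.000
Order: J4 → J2 → J3 → J6 → J5 → J7 → J1


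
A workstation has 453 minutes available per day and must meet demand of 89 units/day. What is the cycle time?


Cycle time = available time / demand
= 453 / 89
= 5.09 min/unit


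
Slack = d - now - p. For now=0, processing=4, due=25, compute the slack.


Slack = due - current_time - processing
= 25 - 0 - 4
= 21


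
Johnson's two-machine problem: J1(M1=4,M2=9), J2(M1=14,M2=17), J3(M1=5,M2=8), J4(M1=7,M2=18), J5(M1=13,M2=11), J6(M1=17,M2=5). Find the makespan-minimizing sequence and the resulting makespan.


Johnson's rule:
Group 1 (M1≤M2, sort by M1): ['J1', 'J3', 'J4', 'J2']
Group 2 (M1>M2, sort desc M2): ['J5', 'J6']
Sequence: J1 → J3 → J4 → J2 → J5 → J6
Makespan calculation:
  J1: M1 done=4, M2 done=13
  J3: M1 done=9, M2 done=21
  J4: M1 done=16, M2 done=39
  J2: M1 done=30, M2 done=56
  J5: M1 done=43, M2 done=67
  J6: M1 done=60, M2 done=72
= Sequence: J1 → J3 → J4 → J2 → J5 → J6, Makespan: 72


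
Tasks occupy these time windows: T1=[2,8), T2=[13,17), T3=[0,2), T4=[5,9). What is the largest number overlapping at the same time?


Check each time point for overlaps:
  t=5: 2 tasks active (T1, T4)
Max concurrent = 2


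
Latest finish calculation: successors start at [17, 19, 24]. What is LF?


LF = min of all successor start times
Successors start at: [17, 19, 24]
LF = min(17, 19, 24)
= 17


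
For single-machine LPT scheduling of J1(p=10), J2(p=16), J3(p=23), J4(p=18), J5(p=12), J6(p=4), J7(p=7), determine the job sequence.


LPT: sort by longest processing time first
  J3: p=23
  J4: p=18
  J2: p=16
  J5: p=12
  J1: p=10
  J7: p=7
  J6: p=4
Order: J3 → J4 → J2 → J5 → J1 → J7 → J6


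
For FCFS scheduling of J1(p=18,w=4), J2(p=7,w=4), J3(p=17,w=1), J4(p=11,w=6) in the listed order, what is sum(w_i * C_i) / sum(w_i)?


Completion times:
  J1: C=18, w×C=4×18=72
  J2: C=25, w×C=4×25=100
  J3: C=42, w×C=1×42=42
  J4: C=53, w×C=6×53=318
Sum w×C = 532
Sum w = 15
Weighted avg = 532/15
= 35.47


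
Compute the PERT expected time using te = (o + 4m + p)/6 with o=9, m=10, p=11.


te = (o + 4m + p) / 6
= (9 + 4×10 + 11) / 6
= (9 + 40 + 11) / 6
= 60 / 6
= 10.00


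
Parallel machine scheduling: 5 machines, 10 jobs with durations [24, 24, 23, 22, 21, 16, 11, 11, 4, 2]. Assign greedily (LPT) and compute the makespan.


Jobs (LPT sorted): [24, 24, 23, 22, 21, 16, 11, 11, 4, 2]
Machines: 5
  J=24 → Machine 1 (load: 0+24=24)
  J=24 → Machine 2 (load: 0+24=24)
  J=23 → Machine 3 (load: 0+23=23)
  J=22 → Machine 4 (load: 0+22=22)
  J=21 → Machine 5 (load: 0+21=21)
  J=16 → Machine 5 (load: 21+16=37)
  J=11 → Machine 4 (load: 22+11=33)
  J=11 → Machine 3 (load: 23+11=34)
  J=4 → Machine 1 (load: 24+4=28)
  J=2 → Machine 2 (load: 24+2=26)
Machine loads: [28, 26, 34, 33, 37]
Makespan = max = 37 time units


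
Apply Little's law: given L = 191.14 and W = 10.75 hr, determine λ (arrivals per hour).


Little's law: L = λW → λ = L / W
= 191.14 / 10.75
= 17.78 per hour


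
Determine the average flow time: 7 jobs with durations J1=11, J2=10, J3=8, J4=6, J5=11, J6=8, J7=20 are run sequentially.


Completion times:
  J1: completes at 11
  J2: completes at 21
  J3: completes at 29
  J4: completes at 35
  J5: completes at 46
  J6: completes at 54
  J7: completes at 74
Sum = 270
Average = 270/7
= 38.57


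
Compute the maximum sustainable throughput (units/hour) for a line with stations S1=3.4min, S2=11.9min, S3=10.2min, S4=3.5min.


Bottleneck = longest station time
Station times: [3.4, 11.9, 10.2, 3.5]
Max = 11.9 min
Rate = 60 / 11.9
= 5.04 units/hour (bottleneck: 11.9min)


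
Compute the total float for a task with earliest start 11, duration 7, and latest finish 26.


EF = ES + duration = 11 + 7 = 18
LS = LF - duration = 26 - 7 = 19
Total Float = LF - EF = 26 - 18
(or LS - ES = 19 - 11)
= 8


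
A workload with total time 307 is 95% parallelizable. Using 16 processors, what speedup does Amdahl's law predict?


Amdahl's law: T_p = T × ((1-p) + p/N)
= 307 × ((1-0.95) + 0.95/16)
= 307 × (0.05 + 0.0594)
= 307 × 0.1094
= 33.58
Speedup = 307/33.58
= 9.14×


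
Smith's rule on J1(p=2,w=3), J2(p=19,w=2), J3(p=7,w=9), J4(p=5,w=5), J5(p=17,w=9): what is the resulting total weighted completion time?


WSPT order (by p/w): J1 → J3 → J4 → J5 → J2
  J1: C=2, w·C=3×2=6
  J3: C=9, w·C=9×9=81
  J4: C=14, w·C=5×14=70
  J5: C=31, w·C=9×31=279
  J2: C=50, w·C=2×50=100
Σ w·C = 536
= 536


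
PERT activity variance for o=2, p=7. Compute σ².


σ² = ((p - o) / 6)² = (p - o)² / 36
= (7 - 2)² / 36
= 5² / 36
= 25 / 36
= 0.6944


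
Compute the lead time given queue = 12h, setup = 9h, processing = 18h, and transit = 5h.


Lead time = queue + setup + processing + transit
= 12 + 9 + 18 + 5
= 44 hours


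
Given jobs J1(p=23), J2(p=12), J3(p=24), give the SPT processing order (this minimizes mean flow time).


SPT: sort by shortest processing time
  J2: p=12
  J1: p=23
  J3: p=24
Order: J2 → J1 → J3


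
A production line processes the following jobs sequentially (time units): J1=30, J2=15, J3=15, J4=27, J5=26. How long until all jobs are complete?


Sequential makespan: sum all processing times
= 30 + 15 + 15 + 27 + 26
= 113 time units


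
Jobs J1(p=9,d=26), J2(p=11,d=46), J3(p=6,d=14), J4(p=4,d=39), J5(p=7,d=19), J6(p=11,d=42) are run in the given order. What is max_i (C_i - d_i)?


Lateness per job (L = C - d):
  J1: C=9, d=26, L=-17
  J2: C=20, d=46, L=-26
  J3: C=26, d=14, L=12
  J4: C=30, d=39, L=-9
  J5: C=37, d=19, L=18
  J6: C=48, d=42, L=6
Lmax = max(-17, -26, 12, -9, 18, 6)
= 18


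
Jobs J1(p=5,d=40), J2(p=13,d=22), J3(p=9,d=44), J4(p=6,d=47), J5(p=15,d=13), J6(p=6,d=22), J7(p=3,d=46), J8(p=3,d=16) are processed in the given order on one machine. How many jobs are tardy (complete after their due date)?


Completion vs due date:
  J1: C=5, d=40 → on time
  J2: C=18, d=22 → on time
  J3: C=27, d=44 → on time
  J4: C=33, d=47 → on time
  J5: C=48, d=13 → TARDY
  J6: C=54, d=22 → TARDY
  J7: C=57, d=46 → TARDY
  J8: C=60, d=16 → TARDY
Tardy jobs: J5, J6, J7, J8
Count = 4


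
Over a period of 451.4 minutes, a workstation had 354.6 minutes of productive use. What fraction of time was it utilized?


Utilization = busy / total × 100
= 354.6 / 451.4 × 100
= 78.6%


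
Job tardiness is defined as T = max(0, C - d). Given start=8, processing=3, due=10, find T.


Completion = start + processing = 8 + 3 = 11
Tardiness = max(0, C - d) = max(0, 11 - 10)
= max(0, 1)
= 1


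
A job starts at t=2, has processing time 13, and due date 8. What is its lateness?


Completion = 2 + 13 = 15
Lateness = C - d = 15 - 8
= 7


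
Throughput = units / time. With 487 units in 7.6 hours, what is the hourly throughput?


Throughput = units / time
= 487 / 7.6
= 64.1 units/hour


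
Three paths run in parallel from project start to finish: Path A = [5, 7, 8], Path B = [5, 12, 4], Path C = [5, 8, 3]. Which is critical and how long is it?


Path A: 5 + 7 + 8 = 20
Path B: 5 + 12 + 4 = 21
Path C: 5 + 8 + 3 = 16
Critical path = longest = max(20, 21, 16)
= 21 (Path B)


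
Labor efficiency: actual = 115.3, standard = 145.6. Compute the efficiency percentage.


Efficiency = (actual / standard) × 100
= (115.3 / 145.6) × 100
= 79.2%


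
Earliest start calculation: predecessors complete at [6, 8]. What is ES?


ES = max of all predecessor completion times
Predecessors: [6, 8]
ES = max(6, 8)
= 8


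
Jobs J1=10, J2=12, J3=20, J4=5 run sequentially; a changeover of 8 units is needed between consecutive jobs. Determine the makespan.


Makespan = Σ processing + (n-1) × setup
= (10 + 12 + 20 + 5) + (4-1)×8
= 47 + 24
= 71 time units
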